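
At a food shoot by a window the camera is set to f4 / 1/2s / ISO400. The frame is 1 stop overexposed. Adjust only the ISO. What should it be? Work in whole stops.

ISO 200

Overexposed by 1 stop → need 1 stop darker.
ISO: 400 → 200.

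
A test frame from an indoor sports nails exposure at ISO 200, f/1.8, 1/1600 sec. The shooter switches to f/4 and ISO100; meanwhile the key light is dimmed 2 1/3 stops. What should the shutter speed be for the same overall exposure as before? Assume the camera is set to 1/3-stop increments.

1/30s

Scene light: 2 1/3 stops darker.
Aperture: f/1.8 → f/2 → f/2.2 → f/2.5 → f/2.8 → f/3.2 → f/3.5 → f/4 — 2 1/3 stops narrower (darker).
ISO: 200 → 160 → 125 → 100 — 1 stop lower (darker).
Net so far: 5 2/3 stops darker. Shutter speed: 1/1600 → 1/1250 → 1/1000 → 1/800 → 1/640 → 1/500 → 1/400 → 1/320 → 1/250 → 1/200 → 1/160 → 1/125 → 1/100 → 1/80 → 1/60 → 1/50 → 1/40 → 1/30.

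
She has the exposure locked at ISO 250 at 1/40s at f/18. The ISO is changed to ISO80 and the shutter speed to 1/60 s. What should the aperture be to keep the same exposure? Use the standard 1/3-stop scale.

ISO: 250 → 200 → 160 → 125 → 100 → 80 — 1 2/3 stops lower (darker).
Shutter speed: 1/40 → 1/50 → 1/60 — 2/3 stop shorter (darker).
Net change so far: 2 1/3 stops darker. Offset with the aperture: f/18 → f/16 → f/14 → f/13 → f/11 → f/10 → f/9 → f/8.

f/8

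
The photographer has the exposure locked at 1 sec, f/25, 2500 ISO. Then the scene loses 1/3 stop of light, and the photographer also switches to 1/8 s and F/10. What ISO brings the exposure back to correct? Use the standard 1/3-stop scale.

Scene light: 1/3 stop darker.
Shutter speed: 1 → 0.8 → 0.6 → 0.5 → 0.4 → 0.3 → 1/4 → 1/5 → 1/6 → 1/8 — 3 stops faster (darker).
Aperture: f/25 → f/22 → f/20 → f/18 → f/16 → f/14 → f/13 → f/11 → f/10 — 2 2/3 stops wider (brighter).
Net so far: 2/3 stop darker. ISO: 2500 → 3200 → 4000.

ISO 4000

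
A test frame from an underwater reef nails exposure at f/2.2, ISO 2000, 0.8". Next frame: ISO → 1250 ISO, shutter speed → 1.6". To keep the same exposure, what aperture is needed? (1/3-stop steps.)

f/2.5

ISO: 2000 → 1600 → 1250 — 2/3 stop dropped (darker).
Shutter speed: 0.8 → 1 → 1.3 → 1.6 — 1 stop longer (brighter).
Net change so far: 1/3 stop brighter. Offset with the aperture: f/2.2 → f/2.5.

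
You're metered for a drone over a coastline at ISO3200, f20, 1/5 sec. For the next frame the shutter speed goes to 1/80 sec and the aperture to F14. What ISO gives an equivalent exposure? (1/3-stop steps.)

ISO 25600

Shutter speed: 1/5 → 1/6 → 1/8 → 1/10 → 1/13 → 1/15 → 1/20 → 1/25 → 1/30 → 1/40 → 1/50 → 1/60 → 1/80 — 4 stops faster (darker).
Aperture: f/20 → f/18 → f/16 → f/14 — 1 stop wider (brighter).
Net change so far: 3 stops darker. Offset with the ISO: 3200 → 4000 → 5000 → 6400 → 8000 → 10000 → 12800 → 16000 → 20000 → 25600.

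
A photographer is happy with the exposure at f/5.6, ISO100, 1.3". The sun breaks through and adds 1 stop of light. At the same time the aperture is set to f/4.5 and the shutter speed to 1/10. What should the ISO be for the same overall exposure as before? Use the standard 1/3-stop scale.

Scene light: 1 stop brighter.
Aperture: f/5.6 → f/5 → f/4.5 — 2/3 stop opened up (brighter).
Shutter speed: 1.3 → 1 → 0.8 → 0.6 → 0.5 → 0.4 → 0.3 → 1/4 → 1/5 → 1/6 → 1/8 → 1/10 — 3 2/3 stops faster (darker).
Net so far: 2 stops darker. ISO: 100 → 125 → 160 → 200 → 250 → 320 → 400.

ISO 400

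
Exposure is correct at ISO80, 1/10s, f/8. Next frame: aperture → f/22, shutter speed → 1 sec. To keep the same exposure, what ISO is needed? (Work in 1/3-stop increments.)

ISO 64

Aperture: f/8 → f/9 → f/10 → f/11 → f/13 → f/14 → f/16 → f/18 → f/20 → f/22 — 3 stops smaller aperture (darker).
Shutter speed: 1/10 → 1/8 → 1/6 → 1/5 → 1/4 → 0.3 → 0.4 → 0.5 → 0.6 → 0.8 → 1 — 3 1/3 stops longer (brighter).
Net change so far: 1/3 stop brighter. Offset with the ISO: 80 → 64.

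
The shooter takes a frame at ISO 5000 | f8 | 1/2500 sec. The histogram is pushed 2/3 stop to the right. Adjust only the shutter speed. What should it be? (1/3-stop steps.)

1/4000s

Overexposed by 2/3 stop → need 2/3 stop darker.
Shutter speed: 1/2500 → 1/3200 → 1/4000.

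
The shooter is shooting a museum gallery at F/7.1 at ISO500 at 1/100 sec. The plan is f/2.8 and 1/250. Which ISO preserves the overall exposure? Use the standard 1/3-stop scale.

Aperture: f/7.1 → f/6.3 → f/5.6 → f/5 → f/4.5 → f/4 → f/3.5 → f/3.2 → f/2.8 — 2 2/3 stops wider (brighter).
Shutter speed: 1/100 → 1/125 → 1/160 → 1/200 → 1/250 — 1 1/3 stops shorter (darker).
Net change so far: 1 1/3 stops brighter. Offset with the ISO: 500 → 400 → 320 → 250 → 200.

ISO 200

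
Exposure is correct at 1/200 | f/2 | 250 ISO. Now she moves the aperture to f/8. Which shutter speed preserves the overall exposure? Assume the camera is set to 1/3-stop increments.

1/13s

Aperture: f/2 → f/2.2 → f/2.5 → f/2.8 → f/3.2 → f/3.5 → f/4 → f/4.5 → f/5 → f/5.6 → f/6.3 → f/7.1 → f/8 — 4 stops smaller aperture (darker).
Need 4 stops brighter from the shutter speed: 1/200 → 1/160 → 1/125 → 1/100 → 1/80 → 1/60 → 1/50 → 1/40 → 1/30 → 1/25 → 1/20 → 1/15 → 1/13.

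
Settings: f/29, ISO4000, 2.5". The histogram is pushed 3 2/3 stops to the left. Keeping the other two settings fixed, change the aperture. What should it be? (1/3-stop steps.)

Underexposed by 3 2/3 stops → need 3 2/3 stops brighter.
Aperture: f/29 → f/25 → f/22 → f/20 → f/18 → f/16 → f/14 → f/13 → f/11 → f/10 → f/9 → f/8.

f/8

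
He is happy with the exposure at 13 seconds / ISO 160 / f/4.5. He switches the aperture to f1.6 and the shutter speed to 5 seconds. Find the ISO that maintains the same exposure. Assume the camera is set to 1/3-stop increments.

ISO 50

Aperture: f/4.5 → f/4 → f/3.5 → f/3.2 → f/2.8 → f/2.5 → f/2.2 → f/2 → f/1.8 → f/1.6 — 3 stops opened up (brighter).
Shutter speed: 13 → 10 → 8 → 6 → 5 — 1 1/3 stops shorter (darker).
Net change so far: 1 2/3 stops brighter. Offset with the ISO: 160 → 125 → 100 → 80 → 64 → 50.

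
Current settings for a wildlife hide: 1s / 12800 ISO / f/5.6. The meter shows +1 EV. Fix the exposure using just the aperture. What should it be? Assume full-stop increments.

Overexposed by 1 stop → need 1 stop darker.
Aperture: f/5.6 → f/8.

f/8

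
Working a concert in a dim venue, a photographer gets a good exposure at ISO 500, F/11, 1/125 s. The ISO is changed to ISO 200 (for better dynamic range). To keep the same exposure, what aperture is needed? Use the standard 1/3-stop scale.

f/7.1

ISO: 500 → 400 → 320 → 250 → 200 — 1 1/3 stops dropped (darker).
Need 1 1/3 stops brighter from the aperture: f/11 → f/10 → f/9 → f/8 → f/7.1.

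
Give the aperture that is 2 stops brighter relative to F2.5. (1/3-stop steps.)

Aperture: f/2.5 → f/2.2 → f/2 → f/1.8 → f/1.6 → f/1.4 → f/1.2 — 2 stops wider (brighter).

f/1.2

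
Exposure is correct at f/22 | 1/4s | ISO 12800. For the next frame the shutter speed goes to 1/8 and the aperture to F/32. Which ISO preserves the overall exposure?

Shutter speed: 1/4 → 1/8 — 1 stop faster (darker).
Aperture: f/22 → f/32 — 1 stop stopped down (darker).
Net change so far: 2 stops darker. Offset with the ISO: 12800 → 25600 → 51200.

ISO 51200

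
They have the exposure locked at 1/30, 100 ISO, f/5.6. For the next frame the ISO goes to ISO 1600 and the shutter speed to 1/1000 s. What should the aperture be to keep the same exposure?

ISO: 100 → 200 → 400 → 800 → 1600 — 4 stops higher (brighter).
Shutter speed: 1/30 → 1/60 → 1/125 → 1/250 → 1/500 → 1/1000 — 5 stops faster (darker).
Net change so far: 1 stop darker. Offset with the aperture: f/5.6 → f/4.

f/4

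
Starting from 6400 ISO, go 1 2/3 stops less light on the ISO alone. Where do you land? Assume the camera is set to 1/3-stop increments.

ISO 2000

ISO: 6400 → 5000 → 4000 → 3200 → 2500 → 2000 — 1 2/3 stops lower (darker).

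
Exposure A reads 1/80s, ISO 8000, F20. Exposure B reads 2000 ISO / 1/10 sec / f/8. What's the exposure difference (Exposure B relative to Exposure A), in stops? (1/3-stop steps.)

3 2/3 stops brighter

Aperture: f/20 → f/18 → f/16 → f/14 → f/13 → f/11 → f/10 → f/9 → f/8 — 2 2/3 stops wider (brighter).
Shutter speed: 1/80 → 1/60 → 1/50 → 1/40 → 1/30 → 1/25 → 1/20 → 1/15 → 1/13 → 1/10 — 3 stops longer (brighter).
ISO: 8000 → 6400 → 5000 → 4000 → 3200 → 2500 → 2000 — 2 stops dropped (darker).
Net: +2 2/3 +3 −2 = +3 2/3 stops.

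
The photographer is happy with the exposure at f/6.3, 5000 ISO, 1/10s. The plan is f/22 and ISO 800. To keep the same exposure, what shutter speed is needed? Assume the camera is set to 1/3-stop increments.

Aperture: f/6.3 → f/7.1 → f/8 → f/9 → f/10 → f/11 → f/13 → f/14 → f/16 → f/18 → f/20 → f/22 — 3 2/3 stops stopped down (darker).
ISO: 5000 → 4000 → 3200 → 2500 → 2000 → 1600 → 1250 → 1000 → 800 — 2 2/3 stops lower (darker).
Net change so far: 6 1/3 stops darker. Offset with the shutter speed: 1/10 → 1/8 → 1/6 → 1/5 → 1/4 → 0.3 → 0.4 → 0.5 → 0.6 → 0.8 → 1 → 1.3 → 1.6 → 2 → 2.5 → 3.2 → 4 → 5 → 6 → 8.

8 s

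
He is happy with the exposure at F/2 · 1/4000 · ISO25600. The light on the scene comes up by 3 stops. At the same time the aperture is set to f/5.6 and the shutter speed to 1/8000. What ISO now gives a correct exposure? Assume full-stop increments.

ISO 51200

Scene light: 3 stops brighter.
Aperture: f/2 → f/2.8 → f/4 → f/5.6 — 3 stops narrower (darker).
Shutter speed: 1/4000 → 1/8000 — 1 stop shorter (darker).
Net so far: 1 stop darker. ISO: 25600 → 51200.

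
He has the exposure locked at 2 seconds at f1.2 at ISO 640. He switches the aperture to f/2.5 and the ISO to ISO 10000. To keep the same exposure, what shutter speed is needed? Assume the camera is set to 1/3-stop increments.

Aperture: f/1.2 → f/1.4 → f/1.6 → f/1.8 → f/2 → f/2.2 → f/2.5 — 2 stops narrower (darker).
ISO: 640 → 800 → 1000 → 1250 → 1600 → 2000 → 2500 → 3200 → 4000 → 5000 → 6400 → 8000 → 10000 — 4 stops raised (brighter).
Net change so far: 2 stops brighter. Offset with the shutter speed: 2 → 1.6 → 1.3 → 1 → 0.8 → 0.6 → 0.5.

0.5 s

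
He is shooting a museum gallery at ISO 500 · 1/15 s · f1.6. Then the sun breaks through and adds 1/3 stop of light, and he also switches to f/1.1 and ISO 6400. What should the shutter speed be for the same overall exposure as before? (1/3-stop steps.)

Scene light: 1/3 stop brighter.
Aperture: f/1.6 → f/1.4 → f/1.2 → f/1.1 — 1 stop opened up (brighter).
ISO: 500 → 640 → 800 → 1000 → 1250 → 1600 → 2000 → 2500 → 3200 → 4000 → 5000 → 6400 — 3 2/3 stops raised (brighter).
Net so far: 5 stops brighter. Shutter speed: 1/15 → 1/20 → 1/25 → 1/30 → 1/40 → 1/50 → 1/60 → 1/80 → 1/100 → 1/125 → 1/160 → 1/200 → 1/250 → 1/320 → 1/400 → 1/500.

1/500s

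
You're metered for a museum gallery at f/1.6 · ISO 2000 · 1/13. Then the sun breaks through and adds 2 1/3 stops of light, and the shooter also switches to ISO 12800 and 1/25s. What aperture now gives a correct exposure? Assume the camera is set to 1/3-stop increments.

Scene light: 2 1/3 stops brighter.
ISO: 2000 → 2500 → 3200 → 4000 → 5000 → 6400 → 8000 → 10000 → 12800 — 2 2/3 stops higher (brighter).
Shutter speed: 1/13 → 1/15 → 1/20 → 1/25 — 1 stop shorter (darker).
Net so far: 4 stops brighter. Aperture: f/1.6 → f/1.8 → f/2 → f/2.2 → f/2.5 → f/2.8 → f/3.2 → f/3.5 → f/4 → f/4.5 → f/5 → f/5.6 → f/6.3.

f/6.3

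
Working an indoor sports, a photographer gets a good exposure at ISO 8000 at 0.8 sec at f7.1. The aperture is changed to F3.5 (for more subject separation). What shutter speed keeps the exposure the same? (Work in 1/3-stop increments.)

Aperture: f/7.1 → f/6.3 → f/5.6 → f/5 → f/4.5 → f/4 → f/3.5 — 2 stops wider (brighter).
Need 2 stops darker from the shutter speed: 0.8 → 0.6 → 0.5 → 0.4 → 0.3 → 1/4 → 1/5.

1/5s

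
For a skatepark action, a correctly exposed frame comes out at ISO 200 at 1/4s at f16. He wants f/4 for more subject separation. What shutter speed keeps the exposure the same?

Aperture: f/16 → f/11 → f/8 → f/5.6 → f/4 — 4 stops wider (brighter).
Need 4 stops darker from the shutter speed: 1/4 → 1/8 → 1/15 → 1/30 → 1/60.

1/60s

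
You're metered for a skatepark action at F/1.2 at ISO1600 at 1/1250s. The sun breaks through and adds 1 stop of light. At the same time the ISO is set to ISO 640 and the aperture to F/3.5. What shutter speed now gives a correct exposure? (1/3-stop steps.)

Scene light: 1 stop brighter.
ISO: 1600 → 1250 → 1000 → 800 → 640 — 1 1/3 stops lower (darker).
Aperture: f/1.2 → f/1.4 → f/1.6 → f/1.8 → f/2 → f/2.2 → f/2.5 → f/2.8 → f/3.2 → f/3.5 — 3 stops stopped down (darker).
Net so far: 3 1/3 stops darker. Shutter speed: 1/1250 → 1/1000 → 1/800 → 1/640 → 1/500 → 1/400 → 1/320 → 1/250 → 1/200 → 1/160 → 1/125.

1/125s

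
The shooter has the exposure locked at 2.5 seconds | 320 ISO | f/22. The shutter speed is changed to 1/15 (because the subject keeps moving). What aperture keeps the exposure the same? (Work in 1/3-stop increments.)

f/3.5

Shutter speed: 2.5 → 2 → 1.6 → 1.3 → 1 → 0.8 → 0.6 → 0.5 → 0.4 → 0.3 → 1/4 → 1/5 → 1/6 → 1/8 → 1/10 → 1/13 → 1/15 — 5 1/3 stops faster (darker).
Need 5 1/3 stops brighter from the aperture: f/22 → f/20 → f/18 → f/16 → f/14 → f/13 → f/11 → f/10 → f/9 → f/8 → f/7.1 → f/6.3 → f/5.6 → f/5 → f/4.5 → f/4 → f/3.5.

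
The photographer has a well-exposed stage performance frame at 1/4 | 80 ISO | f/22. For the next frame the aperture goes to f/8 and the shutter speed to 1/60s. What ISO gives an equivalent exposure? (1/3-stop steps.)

Aperture: f/22 → f/20 → f/18 → f/16 → f/14 → f/13 → f/11 → f/10 → f/9 → f/8 — 3 stops opened up (brighter).
Shutter speed: 1/4 → 1/5 → 1/6 → 1/8 → 1/10 → 1/13 → 1/15 → 1/20 → 1/25 → 1/30 → 1/40 → 1/50 → 1/60 — 4 stops shorter (darker).
Net change so far: 1 stop darker. Offset with the ISO: 80 → 100 → 125 → 160.

ISO 160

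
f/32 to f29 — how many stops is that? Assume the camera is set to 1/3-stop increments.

1/3 stop

f/32 → f/29 — count the steps: 1 third-stops = 1/3 stop.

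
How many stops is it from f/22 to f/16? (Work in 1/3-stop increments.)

f/22 → f/20 → f/18 → f/16 — count the steps: 3 third-stops = 1 stop.

1 stop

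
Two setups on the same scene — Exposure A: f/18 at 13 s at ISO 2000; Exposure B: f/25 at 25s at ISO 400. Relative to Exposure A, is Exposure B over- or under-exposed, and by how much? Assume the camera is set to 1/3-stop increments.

2 1/3 stops darker

Aperture: f/18 → f/20 → f/22 → f/25 — 1 stop stopped down (darker).
Shutter speed: 13 → 15 → 20 → 25 — 1 stop longer (brighter).
ISO: 2000 → 1600 → 1250 → 1000 → 800 → 640 → 500 → 400 — 2 1/3 stops lower (darker).
Net: −1 +1 −2 1/3 = −2 1/3 stops.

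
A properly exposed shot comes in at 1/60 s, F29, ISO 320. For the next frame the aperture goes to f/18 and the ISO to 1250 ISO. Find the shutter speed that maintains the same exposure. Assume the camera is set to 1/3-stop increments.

1/640s

Aperture: f/29 → f/25 → f/22 → f/20 → f/18 — 1 1/3 stops opened up (brighter).
ISO: 320 → 400 → 500 → 640 → 800 → 1000 → 1250 — 2 stops raised (brighter).
Net change so far: 3 1/3 stops brighter. Offset with the shutter speed: 1/60 → 1/80 → 1/100 → 1/125 → 1/160 → 1/200 → 1/250 → 1/320 → 1/400 → 1/500 → 1/640.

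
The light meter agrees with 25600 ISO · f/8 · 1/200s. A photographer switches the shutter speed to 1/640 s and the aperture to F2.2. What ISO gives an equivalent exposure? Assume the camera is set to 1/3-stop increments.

Shutter speed: 1/200 → 1/250 → 1/320 → 1/400 → 1/500 → 1/640 — 1 2/3 stops shorter (darker).
Aperture: f/8 → f/7.1 → f/6.3 → f/5.6 → f/5 → f/4.5 → f/4 → f/3.5 → f/3.2 → f/2.8 → f/2.5 → f/2.2 — 3 2/3 stops wider (brighter).
Net change so far: 2 stops brighter. Offset with the ISO: 25600 → 20000 → 16000 → 12800 → 10000 → 8000 → 6400.

ISO 6400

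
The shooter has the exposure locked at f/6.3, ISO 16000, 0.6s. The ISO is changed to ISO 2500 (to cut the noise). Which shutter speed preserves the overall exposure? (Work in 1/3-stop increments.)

ISO: 16000 → 12800 → 10000 → 8000 → 6400 → 5000 → 4000 → 3200 → 2500 — 2 2/3 stops lower (darker).
Need 2 2/3 stops brighter from the shutter speed: 0.6 → 0.8 → 1 → 1.3 → 1.6 → 2 → 2.5 → 3.2 → 4.

4 s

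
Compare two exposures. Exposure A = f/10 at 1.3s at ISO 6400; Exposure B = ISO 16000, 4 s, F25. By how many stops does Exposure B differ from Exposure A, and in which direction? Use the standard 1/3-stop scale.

1/3 stop brighter

Aperture: f/10 → f/11 → f/13 → f/14 → f/16 → f/18 → f/20 → f/22 → f/25 — 2 2/3 stops smaller aperture (darker).
Shutter speed: 1.3 → 1.6 → 2 → 2.5 → 3.2 → 4 — 1 2/3 stops slower (brighter).
ISO: 6400 → 8000 → 10000 → 12800 → 16000 — 1 1/3 stops higher (brighter).
Net: −2 2/3 +1 2/3 +1 1/3 = +1/3 stops.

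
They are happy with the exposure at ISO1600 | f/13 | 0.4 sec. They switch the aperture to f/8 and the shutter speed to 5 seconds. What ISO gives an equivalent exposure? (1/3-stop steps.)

ISO 50

Aperture: f/13 → f/11 → f/10 → f/9 → f/8 — 1 1/3 stops wider (brighter).
Shutter speed: 0.4 → 0.5 → 0.6 → 0.8 → 1 → 1.3 → 1.6 → 2 → 2.5 → 3.2 → 4 → 5 — 3 2/3 stops slower (brighter).
Net change so far: 5 stops brighter. Offset with the ISO: 1600 → 1250 → 1000 → 800 → 640 → 500 → 400 → 320 → 250 → 200 → 160 → 125 → 100 → 80 → 64 → 50.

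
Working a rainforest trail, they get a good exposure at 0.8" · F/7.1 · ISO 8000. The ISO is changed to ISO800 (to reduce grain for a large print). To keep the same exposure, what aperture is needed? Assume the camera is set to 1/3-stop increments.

ISO: 8000 → 6400 → 5000 → 4000 → 3200 → 2500 → 2000 → 1600 → 1250 → 1000 → 800 — 3 1/3 stops lower (darker).
Need 3 1/3 stops brighter from the aperture: f/7.1 → f/6.3 → f/5.6 → f/5 → f/4.5 → f/4 → f/3.5 → f/3.2 → f/2.8 → f/2.5 → f/2.2.

f/2.2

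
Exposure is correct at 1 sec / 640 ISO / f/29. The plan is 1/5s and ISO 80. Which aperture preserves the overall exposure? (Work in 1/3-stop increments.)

f/4.5

Shutter speed: 1 → 0.8 → 0.6 → 0.5 → 0.4 → 0.3 → 1/4 → 1/5 — 2 1/3 stops shorter (darker).
ISO: 640 → 500 → 400 → 320 → 250 → 200 → 160 → 125 → 100 → 80 — 3 stops lower (darker).
Net change so far: 5 1/3 stops darker. Offset with the aperture: f/29 → f/25 → f/22 → f/20 → f/18 → f/16 → f/14 → f/13 → f/11 → f/10 → f/9 → f/8 → f/7.1 → f/6.3 → f/5.6 → f/5 → f/4.5.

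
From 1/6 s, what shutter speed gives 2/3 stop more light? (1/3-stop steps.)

1/4s

Shutter speed: 1/6 → 1/5 → 1/4 — 2/3 stop longer (brighter).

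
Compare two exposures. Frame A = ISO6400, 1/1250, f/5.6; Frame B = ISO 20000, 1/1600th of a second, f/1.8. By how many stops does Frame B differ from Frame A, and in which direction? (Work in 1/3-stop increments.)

Aperture: f/5.6 → f/5 → f/4.5 → f/4 → f/3.5 → f/3.2 → f/2.8 → f/2.5 → f/2.2 → f/2 → f/1.8 — 3 1/3 stops larger aperture (brighter).
Shutter speed: 1/1250 → 1/1600 — 1/3 stop faster (darker).
ISO: 6400 → 8000 → 10000 → 12800 → 16000 → 20000 — 1 2/3 stops higher (brighter).
Net: +3 1/3 −1/3 +1 2/3 = +4 2/3 stops.

4 2/3 stops brighter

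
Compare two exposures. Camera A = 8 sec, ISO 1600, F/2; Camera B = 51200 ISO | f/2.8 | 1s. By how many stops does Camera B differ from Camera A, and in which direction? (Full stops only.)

Aperture: f/2 → f/2.8 — 1 stop smaller aperture (darker).
Shutter speed: 8 → 4 → 2 → 1 — 3 stops faster (darker).
ISO: 1600 → 3200 → 6400 → 12800 → 25600 → 51200 — 5 stops higher (brighter).
Net: −1 −3 +5 = +1 stop.

1 stop brighter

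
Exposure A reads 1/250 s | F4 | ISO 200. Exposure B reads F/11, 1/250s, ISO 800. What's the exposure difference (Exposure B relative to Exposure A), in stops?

1 stop darker

Aperture: f/4 → f/5.6 → f/8 → f/11 — 3 stops narrower (darker).
Shutter speed: unchanged.
ISO: 200 → 400 → 800 — 2 stops raised (brighter).
Net: −3 +2 = −1 stop.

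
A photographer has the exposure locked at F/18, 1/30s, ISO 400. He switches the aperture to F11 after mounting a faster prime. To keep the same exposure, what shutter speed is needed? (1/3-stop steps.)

1/80s

Aperture: f/18 → f/16 → f/14 → f/13 → f/11 — 1 1/3 stops opened up (brighter).
Need 1 1/3 stops darker from the shutter speed: 1/30 → 1/40 → 1/50 → 1/60 → 1/80.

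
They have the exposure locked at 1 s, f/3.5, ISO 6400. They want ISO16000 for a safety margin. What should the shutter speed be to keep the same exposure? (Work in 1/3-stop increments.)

ISO: 6400 → 8000 → 10000 → 12800 → 16000 — 1 1/3 stops raised (brighter).
Need 1 1/3 stops darker from the shutter speed: 1 → 0.8 → 0.6 → 0.5 → 0.4.

0.4 s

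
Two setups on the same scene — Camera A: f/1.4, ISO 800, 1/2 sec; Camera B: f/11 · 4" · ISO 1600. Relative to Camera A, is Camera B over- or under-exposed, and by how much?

Aperture: f/1.4 → f/2 → f/2.8 → f/4 → f/5.6 → f/8 → f/11 — 6 stops stopped down (darker).
Shutter speed: 1/2 → 1 → 2 → 4 — 3 stops longer (brighter).
ISO: 800 → 1600 — 1 stop higher (brighter).
Net: −6 +3 +1 = −2 stops.

2 stops darker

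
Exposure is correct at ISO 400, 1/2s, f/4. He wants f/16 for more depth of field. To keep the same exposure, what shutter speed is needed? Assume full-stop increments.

8 s

Aperture: f/4 → f/5.6 → f/8 → f/11 → f/16 — 4 stops smaller aperture (darker).
Need 4 stops brighter from the shutter speed: 1/2 → 1 → 2 → 4 → 8.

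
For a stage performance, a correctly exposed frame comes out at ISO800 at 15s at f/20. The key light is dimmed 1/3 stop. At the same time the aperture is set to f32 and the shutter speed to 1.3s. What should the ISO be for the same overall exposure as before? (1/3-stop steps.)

ISO 32000

Scene light: 1/3 stop darker.
Aperture: f/20 → f/22 → f/25 → f/29 → f/32 — 1 1/3 stops stopped down (darker).
Shutter speed: 15 → 13 → 10 → 8 → 6 → 5 → 4 → 3.2 → 2.5 → 2 → 1.6 → 1.3 — 3 2/3 stops faster (darker).
Net so far: 5 1/3 stops darker. ISO: 800 → 1000 → 1250 → 1600 → 2000 → 2500 → 3200 → 4000 → 5000 → 6400 → 8000 → 10000 → 12800 → 16000 → 20000 → 25600 → 32000.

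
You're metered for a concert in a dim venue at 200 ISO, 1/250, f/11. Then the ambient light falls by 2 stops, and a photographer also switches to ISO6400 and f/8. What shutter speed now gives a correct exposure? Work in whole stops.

Scene light: 2 stops darker.
ISO: 200 → 400 → 800 → 1600 → 3200 → 6400 — 5 stops higher (brighter).
Aperture: f/11 → f/8 — 1 stop wider (brighter).
Net so far: 4 stops brighter. Shutter speed: 1/250 → 1/500 → 1/1000 → 1/2000 → 1/4000.

1/4000s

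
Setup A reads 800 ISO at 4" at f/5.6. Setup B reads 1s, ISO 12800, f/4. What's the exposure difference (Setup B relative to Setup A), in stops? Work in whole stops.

Aperture: f/5.6 → f/4 — 1 stop larger aperture (brighter).
Shutter speed: 4 → 2 → 1 — 2 stops shorter (darker).
ISO: 800 → 1600 → 3200 → 6400 → 12800 — 4 stops raised (brighter).
Net: +1 −2 +4 = +3 stops.

3 stops brighter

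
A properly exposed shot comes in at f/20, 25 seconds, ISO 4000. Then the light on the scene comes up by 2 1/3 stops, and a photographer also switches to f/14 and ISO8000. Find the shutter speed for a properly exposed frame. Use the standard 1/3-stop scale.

Scene light: 2 1/3 stops brighter.
Aperture: f/20 → f/18 → f/16 → f/14 — 1 stop opened up (brighter).
ISO: 4000 → 5000 → 6400 → 8000 — 1 stop raised (brighter).
Net so far: 4 1/3 stops brighter. Shutter speed: 25 → 20 → 15 → 13 → 10 → 8 → 6 → 5 → 4 → 3.2 → 2.5 → 2 → 1.6 → 1.3.

1.3 s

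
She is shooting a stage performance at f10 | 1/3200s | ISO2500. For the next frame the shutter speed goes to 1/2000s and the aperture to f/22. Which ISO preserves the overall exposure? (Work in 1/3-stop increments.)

ISO 8000

Shutter speed: 1/3200 → 1/2500 → 1/2000 — 2/3 stop longer (brighter).
Aperture: f/10 → f/11 → f/13 → f/14 → f/16 → f/18 → f/20 → f/22 — 2 1/3 stops narrower (darker).
Net change so far: 1 2/3 stops darker. Offset with the ISO: 2500 → 3200 → 4000 → 5000 → 6400 → 8000.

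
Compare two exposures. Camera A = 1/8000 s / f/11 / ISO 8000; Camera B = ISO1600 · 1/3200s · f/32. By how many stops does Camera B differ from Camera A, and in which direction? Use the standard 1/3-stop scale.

Aperture: f/11 → f/13 → f/14 → f/16 → f/18 → f/20 → f/22 → f/25 → f/29 → f/32 — 3 stops stopped down (darker).
Shutter speed: 1/8000 → 1/6400 → 1/5000 → 1/4000 → 1/3200 — 1 1/3 stops slower (brighter).
ISO: 8000 → 6400 → 5000 → 4000 → 3200 → 2500 → 2000 → 1600 — 2 1/3 stops lower (darker).
Net: −3 +1 1/3 −2 1/3 = −4 stops.

4 stops darker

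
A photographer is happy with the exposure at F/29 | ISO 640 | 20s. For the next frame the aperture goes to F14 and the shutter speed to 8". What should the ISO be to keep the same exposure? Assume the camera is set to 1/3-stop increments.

Aperture: f/29 → f/25 → f/22 → f/20 → f/18 → f/16 → f/14 — 2 stops wider (brighter).
Shutter speed: 20 → 15 → 13 → 10 → 8 — 1 1/3 stops faster (darker).
Net change so far: 2/3 stop brighter. Offset with the ISO: 640 → 500 → 400.

ISO 400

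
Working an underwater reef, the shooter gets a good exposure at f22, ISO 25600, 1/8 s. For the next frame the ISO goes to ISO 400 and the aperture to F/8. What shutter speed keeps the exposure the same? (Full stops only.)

ISO: 25600 → 12800 → 6400 → 3200 → 1600 → 800 → 400 — 6 stops lower (darker).
Aperture: f/22 → f/16 → f/11 → f/8 — 3 stops wider (brighter).
Net change so far: 3 stops darker. Offset with the shutter speed: 1/8 → 1/4 → 1/2 → 1.

1 s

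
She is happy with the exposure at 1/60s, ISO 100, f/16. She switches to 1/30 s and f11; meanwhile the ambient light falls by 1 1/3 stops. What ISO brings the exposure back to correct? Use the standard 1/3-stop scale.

ISO 64

Scene light: 1 1/3 stops darker.
Shutter speed: 1/60 → 1/50 → 1/40 → 1/30 — 1 stop slower (brighter).
Aperture: f/16 → f/14 → f/13 → f/11 — 1 stop wider (brighter).
Net so far: 2/3 stop brighter. ISO: 100 → 80 → 64.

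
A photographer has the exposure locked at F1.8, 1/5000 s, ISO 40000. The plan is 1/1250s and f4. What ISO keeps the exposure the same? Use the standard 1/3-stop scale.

Shutter speed: 1/5000 → 1/4000 → 1/3200 → 1/2500 → 1/2000 → 1/1600 → 1/1250 — 2 stops longer (brighter).
Aperture: f/1.8 → f/2 → f/2.2 → f/2.5 → f/2.8 → f/3.2 → f/3.5 → f/4 — 2 1/3 stops stopped down (darker).
Net change so far: 1/3 stop darker. Offset with the ISO: 40000 → 51200.

ISO 51200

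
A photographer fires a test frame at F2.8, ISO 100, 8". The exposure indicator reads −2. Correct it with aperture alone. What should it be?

Underexposed by 2 stops → need 2 stops brighter.
Aperture: f/2.8 → f/2 → f/1.4.

f/1.4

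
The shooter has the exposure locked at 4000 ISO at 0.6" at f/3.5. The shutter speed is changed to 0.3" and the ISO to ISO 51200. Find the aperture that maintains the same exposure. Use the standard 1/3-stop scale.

Shutter speed: 0.6 → 0.5 → 0.4 → 0.3 — 1 stop shorter (darker).
ISO: 4000 → 5000 → 6400 → 8000 → 10000 → 12800 → 16000 → 20000 → 25600 → 32000 → 40000 → 51200 — 3 2/3 stops higher (brighter).
Net change so far: 2 2/3 stops brighter. Offset with the aperture: f/3.5 → f/4 → f/4.5 → f/5 → f/5.6 → f/6.3 → f/7.1 → f/8 → f/9.

f/9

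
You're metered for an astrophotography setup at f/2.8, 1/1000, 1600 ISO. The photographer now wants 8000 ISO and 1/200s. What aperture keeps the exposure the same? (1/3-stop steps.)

f/14

ISO: 1600 → 2000 → 2500 → 3200 → 4000 → 5000 → 6400 → 8000 — 2 1/3 stops raised (brighter).
Shutter speed: 1/1000 → 1/800 → 1/640 → 1/500 → 1/400 → 1/320 → 1/250 → 1/200 — 2 1/3 stops slower (brighter).
Net change so far: 4 2/3 stops brighter. Offset with the aperture: f/2.8 → f/3.2 → f/3.5 → f/4 → f/4.5 → f/5 → f/5.6 → f/6.3 → f/7.1 → f/8 → f/9 → f/10 → f/11 → f/13 → f/14.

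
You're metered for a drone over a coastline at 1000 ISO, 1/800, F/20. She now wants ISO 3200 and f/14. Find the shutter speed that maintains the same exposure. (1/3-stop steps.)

ISO: 1000 → 1250 → 1600 → 2000 → 2500 → 3200 — 1 2/3 stops raised (brighter).
Aperture: f/20 → f/18 → f/16 → f/14 — 1 stop larger aperture (brighter).
Net change so far: 2 2/3 stops brighter. Offset with the shutter speed: 1/800 → 1/1000 → 1/1250 → 1/1600 → 1/2000 → 1/2500 → 1/3200 → 1/4000 → 1/5000.

1/5000s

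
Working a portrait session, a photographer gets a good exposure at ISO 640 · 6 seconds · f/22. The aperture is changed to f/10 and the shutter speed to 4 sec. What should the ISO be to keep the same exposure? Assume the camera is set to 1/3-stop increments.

ISO 200

Aperture: f/22 → f/20 → f/18 → f/16 → f/14 → f/13 → f/11 → f/10 — 2 1/3 stops wider (brighter).
Shutter speed: 6 → 5 → 4 — 2/3 stop shorter (darker).
Net change so far: 1 2/3 stops brighter. Offset with the ISO: 640 → 500 → 400 → 320 → 250 → 200.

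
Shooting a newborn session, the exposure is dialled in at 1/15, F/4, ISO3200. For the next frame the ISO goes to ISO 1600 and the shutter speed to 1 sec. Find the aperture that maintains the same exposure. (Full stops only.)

ISO: 3200 → 1600 — 1 stop lower (darker).
Shutter speed: 1/15 → 1/8 → 1/4 → 1/2 → 1 — 4 stops longer (brighter).
Net change so far: 3 stops brighter. Offset with the aperture: f/4 → f/5.6 → f/8 → f/11.

f/11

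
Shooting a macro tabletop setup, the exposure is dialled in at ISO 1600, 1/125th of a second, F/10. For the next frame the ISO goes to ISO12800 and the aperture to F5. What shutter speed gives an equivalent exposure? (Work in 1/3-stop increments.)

1/4000s

ISO: 1600 → 2000 → 2500 → 3200 → 4000 → 5000 → 6400 → 8000 → 10000 → 12800 — 3 stops higher (brighter).
Aperture: f/10 → f/9 → f/8 → f/7.1 → f/6.3 → f/5.6 → f/5 — 2 stops wider (brighter).
Net change so far: 5 stops brighter. Offset with the shutter speed: 1/125 → 1/160 → 1/200 → 1/250 → 1/320 → 1/400 → 1/500 → 1/640 → 1/800 → 1/1000 → 1/1250 → 1/1600 → 1/2000 → 1/2500 → 1/3200 → 1/4000.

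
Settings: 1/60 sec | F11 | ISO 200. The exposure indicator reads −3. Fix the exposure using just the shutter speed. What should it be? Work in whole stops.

Underexposed by 3 stops → need 3 stops brighter.
Shutter speed: 1/60 → 1/30 → 1/15 → 1/8.

1/8s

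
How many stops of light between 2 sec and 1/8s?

4 stops

2 → 1 → 1/2 → 1/4 → 1/8 — count the steps: 4 stops.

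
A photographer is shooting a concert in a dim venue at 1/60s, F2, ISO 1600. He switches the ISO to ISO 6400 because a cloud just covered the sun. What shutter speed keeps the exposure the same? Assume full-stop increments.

ISO: 1600 → 3200 → 6400 — 2 stops raised (brighter).
Need 2 stops darker from the shutter speed: 1/60 → 1/125 → 1/250.

1/250s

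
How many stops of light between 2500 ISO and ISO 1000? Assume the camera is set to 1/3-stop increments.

1 1/3 stops

2500 → 2000 → 1600 → 1250 → 1000 — count the steps: 4 third-stops = 1 1/3 stops.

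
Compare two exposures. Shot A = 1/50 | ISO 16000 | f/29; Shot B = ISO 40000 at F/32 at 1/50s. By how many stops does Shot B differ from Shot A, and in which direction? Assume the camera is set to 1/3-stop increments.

1 stop brighter

Aperture: f/29 → f/32 — 1/3 stop stopped down (darker).
Shutter speed: unchanged.
ISO: 16000 → 20000 → 25600 → 32000 → 40000 — 1 1/3 stops raised (brighter).
Net: −1/3 +1 1/3 = +1 stop.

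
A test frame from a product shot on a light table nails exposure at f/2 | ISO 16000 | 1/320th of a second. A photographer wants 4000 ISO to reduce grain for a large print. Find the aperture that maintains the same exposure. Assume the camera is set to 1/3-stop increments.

f/1.0

ISO: 16000 → 12800 → 10000 → 8000 → 6400 → 5000 → 4000 — 2 stops lower (darker).
Need 2 stops brighter from the aperture: f/2 → f/1.8 → f/1.6 → f/1.4 → f/1.2 → f/1.1 → f/1.0.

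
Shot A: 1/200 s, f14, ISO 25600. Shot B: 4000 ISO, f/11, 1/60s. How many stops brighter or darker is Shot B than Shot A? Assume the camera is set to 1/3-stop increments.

Aperture: f/14 → f/13 → f/11 — 2/3 stop wider (brighter).
Shutter speed: 1/200 → 1/160 → 1/125 → 1/100 → 1/80 → 1/60 — 1 2/3 stops slower (brighter).
ISO: 25600 → 20000 → 16000 → 12800 → 10000 → 8000 → 6400 → 5000 → 4000 — 2 2/3 stops lower (darker).
Net: +2/3 +1 2/3 −2 2/3 = −1/3 stops.

1/3 stop darker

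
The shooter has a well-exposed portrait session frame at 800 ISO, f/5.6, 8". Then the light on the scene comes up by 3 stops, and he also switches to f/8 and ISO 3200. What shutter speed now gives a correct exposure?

Scene light: 3 stops brighter.
Aperture: f/5.6 → f/8 — 1 stop smaller aperture (darker).
ISO: 800 → 1600 → 3200 — 2 stops higher (brighter).
Net so far: 4 stops brighter. Shutter speed: 8 → 4 → 2 → 1 → 1/2.

1/2s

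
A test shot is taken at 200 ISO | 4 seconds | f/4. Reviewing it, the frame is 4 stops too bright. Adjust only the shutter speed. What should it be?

Overexposed by 4 stops → need 4 stops darker.
Shutter speed: 4 → 2 → 1 → 1/2 → 1/4.

1/4s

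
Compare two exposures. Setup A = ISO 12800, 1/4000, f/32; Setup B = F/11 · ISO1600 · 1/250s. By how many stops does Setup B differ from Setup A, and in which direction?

Aperture: f/32 → f/22 → f/16 → f/11 — 3 stops opened up (brighter).
Shutter speed: 1/4000 → 1/2000 → 1/1000 → 1/500 → 1/250 — 4 stops longer (brighter).
ISO: 12800 → 6400 → 3200 → 1600 — 3 stops lower (darker).
Net: +3 +4 −3 = +4 stops.

4 stops brighter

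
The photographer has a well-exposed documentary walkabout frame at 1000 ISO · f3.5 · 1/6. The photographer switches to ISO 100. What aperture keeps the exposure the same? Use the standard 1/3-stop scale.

f/1.1

ISO: 1000 → 800 → 640 → 500 → 400 → 320 → 250 → 200 → 160 → 125 → 100 — 3 1/3 stops lower (darker).
Need 3 1/3 stops brighter from the aperture: f/3.5 → f/3.2 → f/2.8 → f/2.5 → f/2.2 → f/2 → f/1.8 → f/1.6 → f/1.4 → f/1.2 → f/1.1.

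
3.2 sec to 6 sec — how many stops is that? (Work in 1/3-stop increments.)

3.2 → 4 → 5 → 6 — count the steps: 3 third-stops = 1 stop.

1 stop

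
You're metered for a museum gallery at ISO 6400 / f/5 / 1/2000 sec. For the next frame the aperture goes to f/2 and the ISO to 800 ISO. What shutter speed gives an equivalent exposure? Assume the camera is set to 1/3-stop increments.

Aperture: f/5 → f/4.5 → f/4 → f/3.5 → f/3.2 → f/2.8 → f/2.5 → f/2.2 → f/2 — 2 2/3 stops larger aperture (brighter).
ISO: 6400 → 5000 → 4000 → 3200 → 2500 → 2000 → 1600 → 1250 → 1000 → 800 — 3 stops dropped (darker).
Net change so far: 1/3 stop darker. Offset with the shutter speed: 1/2000 → 1/1600.

1/1600s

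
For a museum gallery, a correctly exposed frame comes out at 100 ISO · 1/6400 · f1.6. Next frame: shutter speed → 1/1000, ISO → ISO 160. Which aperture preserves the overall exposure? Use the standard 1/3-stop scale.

f/5

Shutter speed: 1/6400 → 1/5000 → 1/4000 → 1/3200 → 1/2500 → 1/2000 → 1/1600 → 1/1250 → 1/1000 — 2 2/3 stops slower (brighter).
ISO: 100 → 125 → 160 — 2/3 stop higher (brighter).
Net change so far: 3 1/3 stops brighter. Offset with the aperture: f/1.6 → f/1.8 → f/2 → f/2.2 → f/2.5 → f/2.8 → f/3.2 → f/3.5 → f/4 → f/4.5 → f/5.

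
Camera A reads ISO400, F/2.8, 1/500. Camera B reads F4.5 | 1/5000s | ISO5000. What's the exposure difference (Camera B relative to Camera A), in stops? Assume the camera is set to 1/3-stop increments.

1 stop darker

Aperture: f/2.8 → f/3.2 → f/3.5 → f/4 → f/4.5 — 1 1/3 stops smaller aperture (darker).
Shutter speed: 1/500 → 1/640 → 1/800 → 1/1000 → 1/1250 → 1/1600 → 1/2000 → 1/2500 → 1/3200 → 1/4000 → 1/5000 — 3 1/3 stops shorter (darker).
ISO: 400 → 500 → 640 → 800 → 1000 → 1250 → 1600 → 2000 → 2500 → 3200 → 4000 → 5000 — 3 2/3 stops higher (brighter).
Net: −1 1/3 −3 1/3 +3 2/3 = −1 stop.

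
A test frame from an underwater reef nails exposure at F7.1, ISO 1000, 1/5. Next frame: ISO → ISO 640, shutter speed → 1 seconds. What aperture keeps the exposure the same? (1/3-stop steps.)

f/13

ISO: 1000 → 800 → 640 — 2/3 stop lower (darker).
Shutter speed: 1/5 → 1/4 → 0.3 → 0.4 → 0.5 → 0.6 → 0.8 → 1 — 2 1/3 stops slower (brighter).
Net change so far: 1 2/3 stops brighter. Offset with the aperture: f/7.1 → f/8 → f/9 → f/10 → f/11 → f/13.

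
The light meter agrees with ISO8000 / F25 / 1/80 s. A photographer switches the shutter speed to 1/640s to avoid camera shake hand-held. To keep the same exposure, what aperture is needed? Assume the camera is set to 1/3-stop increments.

Shutter speed: 1/80 → 1/100 → 1/125 → 1/160 → 1/200 → 1/250 → 1/320 → 1/400 → 1/500 → 1/640 — 3 stops faster (darker).
Need 3 stops brighter from the aperture: f/25 → f/22 → f/20 → f/18 → f/16 → f/14 → f/13 → f/11 → f/10 → f/9.

f/9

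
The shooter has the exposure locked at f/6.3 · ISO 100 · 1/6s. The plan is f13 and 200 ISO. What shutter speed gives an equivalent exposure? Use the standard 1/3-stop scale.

Aperture: f/6.3 → f/7.1 → f/8 → f/9 → f/10 → f/11 → f/13 — 2 stops stopped down (darker).
ISO: 100 → 125 → 160 → 200 — 1 stop higher (brighter).
Net change so far: 1 stop darker. Offset with the shutter speed: 1/6 → 1/5 → 1/4 → 0.3.

0.3 s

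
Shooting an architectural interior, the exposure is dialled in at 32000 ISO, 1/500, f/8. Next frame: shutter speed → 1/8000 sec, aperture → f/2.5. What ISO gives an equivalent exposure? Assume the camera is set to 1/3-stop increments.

ISO 51200

Shutter speed: 1/500 → 1/640 → 1/800 → 1/1000 → 1/1250 → 1/1600 → 1/2000 → 1/2500 → 1/3200 → 1/4000 → 1/5000 → 1/6400 → 1/8000 — 4 stops faster (darker).
Aperture: f/8 → f/7.1 → f/6.3 → f/5.6 → f/5 → f/4.5 → f/4 → f/3.5 → f/3.2 → f/2.8 → f/2.5 — 3 1/3 stops larger aperture (brighter).
Net change so far: 2/3 stop darker. Offset with the ISO: 32000 → 40000 → 51200.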